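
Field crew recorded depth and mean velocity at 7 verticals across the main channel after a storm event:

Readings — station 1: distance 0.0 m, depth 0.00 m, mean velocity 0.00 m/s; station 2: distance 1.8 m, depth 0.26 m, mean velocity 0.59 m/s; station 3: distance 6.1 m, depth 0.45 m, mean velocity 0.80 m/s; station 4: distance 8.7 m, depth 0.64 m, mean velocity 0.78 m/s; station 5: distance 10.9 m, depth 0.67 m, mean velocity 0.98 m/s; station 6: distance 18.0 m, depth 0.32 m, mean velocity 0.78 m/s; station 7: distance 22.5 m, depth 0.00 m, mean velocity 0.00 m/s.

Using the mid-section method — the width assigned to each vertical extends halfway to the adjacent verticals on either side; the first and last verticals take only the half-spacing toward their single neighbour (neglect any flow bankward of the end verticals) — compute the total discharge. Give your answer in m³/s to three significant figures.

w_2 = (6.1 − 0.0)/2 = 3.05 m; q_2 = 0.59 × 0.26 × 3.05 = 0.4679 m³/s
w_3 = (8.7 − 1.8)/2 = 3.45 m; q_3 = 0.80 × 0.45 × 3.45 = 1.242 m³/s
w_4 = (10.9 − 6.1)/2 = 2.4 m; q_4 = 0.78 × 0.64 × 2.4 = 1.198 m³/s
w_5 = (18.0 − 8.7)/2 = 4.65 m; q_5 = 0.98 × 0.67 × 4.65 = 3.053 m³/s
w_6 = (22.5 − 10.9)/2 = 5.8 m; q_6 = 0.78 × 0.32 × 5.8 = 1.448 m³/s
Stations 1, 7 contribute zero (depth or velocity is 0).
Q = Σ qᵢ = 7.409 m³/s

7.41 m³/s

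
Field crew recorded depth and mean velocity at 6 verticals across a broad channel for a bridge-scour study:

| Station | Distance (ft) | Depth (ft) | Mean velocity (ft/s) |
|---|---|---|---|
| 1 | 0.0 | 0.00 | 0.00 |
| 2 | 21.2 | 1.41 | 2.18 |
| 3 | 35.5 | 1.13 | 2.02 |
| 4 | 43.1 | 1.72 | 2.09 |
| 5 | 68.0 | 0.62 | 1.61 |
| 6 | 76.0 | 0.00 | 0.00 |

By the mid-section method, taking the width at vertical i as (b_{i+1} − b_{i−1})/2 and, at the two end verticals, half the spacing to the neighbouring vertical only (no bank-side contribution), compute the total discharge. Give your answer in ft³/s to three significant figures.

w_2 = (35.5 − 0.0)/2 = 17.75 ft; q_2 = 2.18 × 1.41 × 17.75 = 54.56 ft³/s
w_3 = (43.1 − 21.2)/2 = 10.95 ft; q_3 = 2.02 × 1.13 × 10.95 = 24.99 ft³/s
w_4 = (68.0 − 35.5)/2 = 16.25 ft; q_4 = 2.09 × 1.72 × 16.25 = 58.42 ft³/s
w_5 = (76.0 − 43.1)/2 = 16.45 ft; q_5 = 1.61 × 0.62 × 16.45 = 16.42 ft³/s
Stations 1, 6 contribute zero (depth or velocity is 0).
Q = Σ qᵢ = 154.4 ft³/s

154 ft³/s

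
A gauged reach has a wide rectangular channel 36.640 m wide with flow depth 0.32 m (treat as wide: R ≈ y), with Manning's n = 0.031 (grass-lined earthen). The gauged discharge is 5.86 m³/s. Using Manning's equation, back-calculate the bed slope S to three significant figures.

0.00110

A = b·y = 36.640 × 0.32 = 11.72 m²
Wide channel: R ≈ y = 0.32 m
S = (Q·n / (1·A·R^(2/3)))² = (5.86×0.031 / (1×11.72×0.4678))² = 0.001097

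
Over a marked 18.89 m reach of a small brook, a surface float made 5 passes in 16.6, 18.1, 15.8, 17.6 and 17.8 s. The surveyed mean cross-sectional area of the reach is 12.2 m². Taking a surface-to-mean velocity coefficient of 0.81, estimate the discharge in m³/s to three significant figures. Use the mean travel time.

t̄ = (16.6 + 18.1 + 15.8 + 17.6 + 17.8) / 5 = 17.18 s
v_surface = L / t̄ = 18.89 / 17.18 = 1.100 m/s
v_mean = 0.81 × 1.100 = 0.8906 m/s
Q = A × v_mean = 12.2 × 0.8906 = 10.87 m³/s

10.9 m³/s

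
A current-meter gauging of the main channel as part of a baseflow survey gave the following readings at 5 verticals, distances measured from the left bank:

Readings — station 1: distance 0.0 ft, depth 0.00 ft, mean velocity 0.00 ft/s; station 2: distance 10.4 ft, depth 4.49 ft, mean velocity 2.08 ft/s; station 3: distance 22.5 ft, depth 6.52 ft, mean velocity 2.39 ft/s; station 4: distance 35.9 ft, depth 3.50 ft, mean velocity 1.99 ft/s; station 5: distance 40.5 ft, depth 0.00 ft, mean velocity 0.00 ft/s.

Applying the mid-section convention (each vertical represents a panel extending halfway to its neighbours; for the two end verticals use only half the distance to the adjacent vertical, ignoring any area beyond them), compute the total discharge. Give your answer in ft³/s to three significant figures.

w_2 = (22.5 − 0.0)/2 = 11.25 ft; q_2 = 2.08 × 4.49 × 11.25 = 105.1 ft³/s
w_3 = (35.9 − 10.4)/2 = 12.75 ft; q_3 = 2.39 × 6.52 × 12.75 = 198.7 ft³/s
w_4 = (40.5 − 22.5)/2 = 9 ft; q_4 = 1.99 × 3.50 × 9 = 62.69 ft³/s
Stations 1, 5 contribute zero (depth or velocity is 0).
Q = Σ qᵢ = 366.4 ft³/s

366 ft³/s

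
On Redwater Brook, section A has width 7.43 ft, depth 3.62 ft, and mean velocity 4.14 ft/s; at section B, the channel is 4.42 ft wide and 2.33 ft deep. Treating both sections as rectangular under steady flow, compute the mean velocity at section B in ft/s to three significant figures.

Q = A₁V₁ = (7.43×3.62) × 4.14 = 111.4 ft³/s
A₂ = 4.42 × 2.33 = 10.30 ft²
V₂ = Q/A₂ = 111.4/10.30 = 10.81 ft/s

10.8 ft/s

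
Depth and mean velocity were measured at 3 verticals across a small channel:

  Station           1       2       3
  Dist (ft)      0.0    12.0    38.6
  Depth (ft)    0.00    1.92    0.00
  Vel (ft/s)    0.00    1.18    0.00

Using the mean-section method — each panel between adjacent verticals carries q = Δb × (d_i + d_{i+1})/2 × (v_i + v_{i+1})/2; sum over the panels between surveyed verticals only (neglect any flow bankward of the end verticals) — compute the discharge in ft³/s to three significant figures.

Panel 1-2: Δb = 12 ft, d̄ = (0.00+1.92)/2 = 0.96, v̄ = (0.00+1.18)/2 = 0.59 → q = 12×0.96×0.59 = 6.797 ft³/s
Panel 2-3: Δb = 26.6 ft, d̄ = (1.92+0.00)/2 = 0.96, v̄ = (1.18+0.00)/2 = 0.59 → q = 26.6×0.96×0.59 = 15.07 ft³/s
Q = Σ q = 21.86 ft³/s

21.9 ft³/s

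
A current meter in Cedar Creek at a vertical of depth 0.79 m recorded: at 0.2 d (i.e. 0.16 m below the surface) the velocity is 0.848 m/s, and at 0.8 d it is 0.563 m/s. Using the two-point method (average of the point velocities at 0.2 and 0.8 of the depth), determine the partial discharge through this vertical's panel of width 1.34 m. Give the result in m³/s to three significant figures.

0.747 m³/s

v̄ = (0.848 + 0.563) / 2 = 0.7055 m/s
q = v̄ × d × w = 0.7055 × 0.79 × 1.34 = 0.7468 m³/s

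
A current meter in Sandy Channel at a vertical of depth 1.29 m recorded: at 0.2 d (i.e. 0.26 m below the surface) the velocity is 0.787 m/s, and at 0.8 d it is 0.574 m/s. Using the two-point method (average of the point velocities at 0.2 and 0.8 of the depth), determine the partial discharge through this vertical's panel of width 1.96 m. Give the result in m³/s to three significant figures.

v̄ = (0.787 + 0.574) / 2 = 0.6805 m/s
q = v̄ × d × w = 0.6805 × 1.29 × 1.96 = 1.721 m³/s

1.72 m³/s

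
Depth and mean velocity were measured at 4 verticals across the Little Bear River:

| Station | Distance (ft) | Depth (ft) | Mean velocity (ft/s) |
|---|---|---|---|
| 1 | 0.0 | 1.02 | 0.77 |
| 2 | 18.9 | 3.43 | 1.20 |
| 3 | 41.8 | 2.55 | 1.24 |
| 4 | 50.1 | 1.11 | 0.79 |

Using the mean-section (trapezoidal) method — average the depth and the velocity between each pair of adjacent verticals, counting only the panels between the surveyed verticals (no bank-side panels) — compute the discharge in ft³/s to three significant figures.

Panel 1-2: Δb = 18.9 ft, d̄ = (1.02+3.43)/2 = 2.225, v̄ = (0.77+1.20)/2 = 0.985 → q = 18.9×2.225×0.985 = 41.42 ft³/s
Panel 2-3: Δb = 22.9 ft, d̄ = (3.43+2.55)/2 = 2.99, v̄ = (1.20+1.24)/2 = 1.22 → q = 22.9×2.99×1.22 = 83.53 ft³/s
Panel 3-4: Δb = 8.3 ft, d̄ = (2.55+1.11)/2 = 1.83, v̄ = (1.24+0.79)/2 = 1.015 → q = 8.3×1.83×1.015 = 15.42 ft³/s
Q = Σ q = 140.4 ft³/s

140 ft³/s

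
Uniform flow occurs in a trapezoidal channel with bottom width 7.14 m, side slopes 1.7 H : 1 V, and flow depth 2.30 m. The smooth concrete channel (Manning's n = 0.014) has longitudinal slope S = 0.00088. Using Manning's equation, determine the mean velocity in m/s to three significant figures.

2.86 m/s

A = (b + z·y)·y = (7.14 + 1.7×2.30)×2.30 = 25.42 m²
P = b + 2y√(1+z²) = 7.14 + 2×2.30×√(1+1.7²) = 16.21 m
R = A/P = 25.42/16.21 = 1.568 m
Q = (1/n)·A·R^(2/3)·S^(1/2) = (1/0.014) × 25.42 × 1.568^(2/3) × 0.00088^(1/2) = 72.67 m³/s
V = Q/A = 72.67/25.42 = 2.859 m/s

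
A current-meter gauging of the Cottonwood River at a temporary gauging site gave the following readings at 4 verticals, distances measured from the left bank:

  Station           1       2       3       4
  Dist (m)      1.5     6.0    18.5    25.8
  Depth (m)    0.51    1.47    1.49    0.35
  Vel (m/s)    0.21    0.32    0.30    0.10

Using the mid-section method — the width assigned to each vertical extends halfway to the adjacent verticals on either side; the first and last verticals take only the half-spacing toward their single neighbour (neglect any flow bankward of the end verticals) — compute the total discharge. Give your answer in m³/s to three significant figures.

w_1 = (6.0 − 1.5)/2 = 2.25 m; q_1 = 0.21 × 0.51 × 2.25 = 0.2410 m³/s
w_2 = (18.5 − 1.5)/2 = 8.5 m; q_2 = 0.32 × 1.47 × 8.5 = 3.998 m³/s
w_3 = (25.8 − 6.0)/2 = 9.9 m; q_3 = 0.30 × 1.49 × 9.9 = 4.425 m³/s
w_4 = (25.8 − 18.5)/2 = 3.65 m; q_4 = 0.10 × 0.35 × 3.65 = 0.1278 m³/s
Q = Σ qᵢ = 8.792 m³/s

8.79 m³/s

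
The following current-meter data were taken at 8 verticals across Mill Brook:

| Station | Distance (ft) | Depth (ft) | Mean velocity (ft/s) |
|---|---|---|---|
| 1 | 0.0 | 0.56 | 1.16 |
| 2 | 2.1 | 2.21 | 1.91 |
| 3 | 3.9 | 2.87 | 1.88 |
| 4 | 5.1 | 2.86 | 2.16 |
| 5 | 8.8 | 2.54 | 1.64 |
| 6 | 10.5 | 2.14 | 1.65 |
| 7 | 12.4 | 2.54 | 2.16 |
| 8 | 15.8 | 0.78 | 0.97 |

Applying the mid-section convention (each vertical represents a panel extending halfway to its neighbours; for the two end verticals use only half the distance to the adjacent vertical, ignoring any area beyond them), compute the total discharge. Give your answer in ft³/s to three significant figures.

65.6 ft³/s

w_1 = (2.1 − 0.0)/2 = 1.05 ft; q_1 = 1.16 × 0.56 × 1.05 = 0.6821 ft³/s
w_2 = (3.9 − 0.0)/2 = 1.95 ft; q_2 = 1.91 × 2.21 × 1.95 = 8.231 ft³/s
w_3 = (5.1 − 2.1)/2 = 1.5 ft; q_3 = 1.88 × 2.87 × 1.5 = 8.093 ft³/s
w_4 = (8.8 − 3.9)/2 = 2.45 ft; q_4 = 2.16 × 2.86 × 2.45 = 15.14 ft³/s
w_5 = (10.5 − 5.1)/2 = 2.7 ft; q_5 = 1.64 × 2.54 × 2.7 = 11.25 ft³/s
w_6 = (12.4 − 8.8)/2 = 1.8 ft; q_6 = 1.65 × 2.14 × 1.8 = 6.356 ft³/s
w_7 = (15.8 − 10.5)/2 = 2.65 ft; q_7 = 2.16 × 2.54 × 2.65 = 14.54 ft³/s
w_8 = (15.8 − 12.4)/2 = 1.7 ft; q_8 = 0.97 × 0.78 × 1.7 = 1.286 ft³/s
Q = Σ qᵢ = 65.57 ft³/s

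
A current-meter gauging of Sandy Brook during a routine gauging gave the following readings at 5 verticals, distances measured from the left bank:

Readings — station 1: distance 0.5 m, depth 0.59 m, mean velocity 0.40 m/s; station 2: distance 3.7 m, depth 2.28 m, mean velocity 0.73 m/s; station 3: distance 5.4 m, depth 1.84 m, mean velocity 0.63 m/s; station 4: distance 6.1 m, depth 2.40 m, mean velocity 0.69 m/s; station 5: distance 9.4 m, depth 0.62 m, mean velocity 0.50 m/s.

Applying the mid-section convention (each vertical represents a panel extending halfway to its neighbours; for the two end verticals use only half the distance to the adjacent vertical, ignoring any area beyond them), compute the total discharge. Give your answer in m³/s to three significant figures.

9.67 m³/s

w_1 = (3.7 − 0.5)/2 = 1.6 m; q_1 = 0.40 × 0.59 × 1.6 = 0.3776 m³/s
w_2 = (5.4 − 0.5)/2 = 2.45 m; q_2 = 0.73 × 2.28 × 2.45 = 4.078 m³/s
w_3 = (6.1 − 3.7)/2 = 1.2 m; q_3 = 0.63 × 1.84 × 1.2 = 1.391 m³/s
w_4 = (9.4 − 5.4)/2 = 2 m; q_4 = 0.69 × 2.40 × 2 = 3.312 m³/s
w_5 = (9.4 − 6.1)/2 = 1.65 m; q_5 = 0.50 × 0.62 × 1.65 = 0.5115 m³/s
Q = Σ qᵢ = 9.670 m³/s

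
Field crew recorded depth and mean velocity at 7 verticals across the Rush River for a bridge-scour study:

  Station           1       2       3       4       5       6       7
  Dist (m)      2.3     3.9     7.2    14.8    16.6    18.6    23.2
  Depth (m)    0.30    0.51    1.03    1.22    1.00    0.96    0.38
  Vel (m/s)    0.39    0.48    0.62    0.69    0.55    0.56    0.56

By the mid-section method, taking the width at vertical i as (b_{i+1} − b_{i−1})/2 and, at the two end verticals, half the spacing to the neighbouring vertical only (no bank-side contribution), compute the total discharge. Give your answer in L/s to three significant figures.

11400 L/s

w_1 = (3.9 − 2.3)/2 = 0.8 m; q_1 = 0.39 × 0.30 × 0.8 = 0.09360 m³/s
w_2 = (7.2 − 2.3)/2 = 2.45 m; q_2 = 0.48 × 0.51 × 2.45 = 0.5998 m³/s
w_3 = (14.8 − 3.9)/2 = 5.45 m; q_3 = 0.62 × 1.03 × 5.45 = 3.480 m³/s
w_4 = (16.6 − 7.2)/2 = 4.7 m; q_4 = 0.69 × 1.22 × 4.7 = 3.956 m³/s
w_5 = (18.6 − 14.8)/2 = 1.9 m; q_5 = 0.55 × 1.00 × 1.9 = 1.045 m³/s
w_6 = (23.2 − 16.6)/2 = 3.3 m; q_6 = 0.56 × 0.96 × 3.3 = 1.774 m³/s
w_7 = (23.2 − 18.6)/2 = 2.3 m; q_7 = 0.56 × 0.38 × 2.3 = 0.4894 m³/s
Q = Σ qᵢ = 11.44 m³/s
= 11.44 × 1000 = 11440 L/s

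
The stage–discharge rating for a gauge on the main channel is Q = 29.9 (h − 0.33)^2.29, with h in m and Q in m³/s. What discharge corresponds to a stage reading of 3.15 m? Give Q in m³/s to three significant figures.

Q = 29.9 × (3.15 − 0.33)^2.29 = 29.9 × 2.82^2.29 = 321.2 m³/s

321 m³/s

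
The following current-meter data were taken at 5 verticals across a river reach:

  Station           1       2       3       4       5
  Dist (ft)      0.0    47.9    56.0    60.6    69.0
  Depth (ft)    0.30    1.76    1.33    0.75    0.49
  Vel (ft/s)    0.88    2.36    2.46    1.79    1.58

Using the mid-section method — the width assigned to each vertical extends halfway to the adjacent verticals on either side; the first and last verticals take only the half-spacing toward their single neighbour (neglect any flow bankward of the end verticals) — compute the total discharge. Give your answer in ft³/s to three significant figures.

155 ft³/s

w_1 = (47.9 − 0.0)/2 = 23.95 ft; q_1 = 0.88 × 0.30 × 23.95 = 6.323 ft³/s
w_2 = (56.0 − 0.0)/2 = 28 ft; q_2 = 2.36 × 1.76 × 28 = 116.3 ft³/s
w_3 = (60.6 − 47.9)/2 = 6.35 ft; q_3 = 2.46 × 1.33 × 6.35 = 20.78 ft³/s
w_4 = (69.0 − 56.0)/2 = 6.5 ft; q_4 = 1.79 × 0.75 × 6.5 = 8.726 ft³/s
w_5 = (69.0 − 60.6)/2 = 4.2 ft; q_5 = 1.58 × 0.49 × 4.2 = 3.252 ft³/s
Q = Σ qᵢ = 155.4 ft³/s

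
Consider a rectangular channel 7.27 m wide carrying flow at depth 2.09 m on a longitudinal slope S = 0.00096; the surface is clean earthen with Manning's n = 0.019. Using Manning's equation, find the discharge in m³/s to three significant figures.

29.9 m³/s

A = b·y = 7.27 × 2.09 = 15.19 m²
P = b + 2y = 7.27 + 2×2.09 = 11.45 m
R = A/P = 15.19/11.45 = 1.327 m
Q = (1/n)·A·R^(2/3)·S^(1/2) = (1/0.019) × 15.19 × 1.327^(2/3) × 0.00096^(1/2) = 29.92 m³/s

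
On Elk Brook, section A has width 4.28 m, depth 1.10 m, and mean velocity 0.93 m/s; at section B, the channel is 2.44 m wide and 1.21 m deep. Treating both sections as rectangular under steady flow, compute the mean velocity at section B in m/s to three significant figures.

Q = A₁V₁ = (4.28×1.10) × 0.93 = 4.378 m³/s
A₂ = 2.44 × 1.21 = 2.952 m²
V₂ = Q/A₂ = 4.378/2.952 = 1.483 m/s

1.48 m/s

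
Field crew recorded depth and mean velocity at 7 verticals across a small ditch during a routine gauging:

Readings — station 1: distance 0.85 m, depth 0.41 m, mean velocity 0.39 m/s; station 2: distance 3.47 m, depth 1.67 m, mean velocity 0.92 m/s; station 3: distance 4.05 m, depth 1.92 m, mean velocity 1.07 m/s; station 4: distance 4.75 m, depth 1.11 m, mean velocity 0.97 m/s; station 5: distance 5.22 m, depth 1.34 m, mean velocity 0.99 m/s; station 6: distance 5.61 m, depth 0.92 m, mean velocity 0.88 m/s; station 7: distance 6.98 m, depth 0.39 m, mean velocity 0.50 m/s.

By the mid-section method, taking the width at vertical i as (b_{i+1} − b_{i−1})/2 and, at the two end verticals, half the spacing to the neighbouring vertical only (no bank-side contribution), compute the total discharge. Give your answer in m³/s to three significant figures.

6.03 m³/s

w_1 = (3.47 − 0.85)/2 = 1.31 m; q_1 = 0.39 × 0.41 × 1.31 = 0.2095 m³/s
w_2 = (4.05 − 0.85)/2 = 1.6 m; q_2 = 0.92 × 1.67 × 1.6 = 2.458 m³/s
w_3 = (4.75 − 3.47)/2 = 0.64 m; q_3 = 1.07 × 1.92 × 0.64 = 1.315 m³/s
w_4 = (5.22 − 4.05)/2 = 0.585 m; q_4 = 0.97 × 1.11 × 0.585 = 0.6299 m³/s
w_5 = (5.61 − 4.75)/2 = 0.43 m; q_5 = 0.99 × 1.34 × 0.43 = 0.5704 m³/s
w_6 = (6.98 − 5.22)/2 = 0.88 m; q_6 = 0.88 × 0.92 × 0.88 = 0.7124 m³/s
w_7 = (6.98 − 5.61)/2 = 0.685 m; q_7 = 0.50 × 0.39 × 0.685 = 0.1336 m³/s
Q = Σ qᵢ = 6.029 m³/s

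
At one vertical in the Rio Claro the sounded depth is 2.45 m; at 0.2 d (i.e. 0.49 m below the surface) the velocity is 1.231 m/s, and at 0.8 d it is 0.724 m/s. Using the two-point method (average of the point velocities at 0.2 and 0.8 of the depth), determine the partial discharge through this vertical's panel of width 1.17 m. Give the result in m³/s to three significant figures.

v̄ = (1.231 + 0.724) / 2 = 0.9775 m/s
q = v̄ × d × w = 0.9775 × 2.45 × 1.17 = 2.802 m³/s

2.80 m³/s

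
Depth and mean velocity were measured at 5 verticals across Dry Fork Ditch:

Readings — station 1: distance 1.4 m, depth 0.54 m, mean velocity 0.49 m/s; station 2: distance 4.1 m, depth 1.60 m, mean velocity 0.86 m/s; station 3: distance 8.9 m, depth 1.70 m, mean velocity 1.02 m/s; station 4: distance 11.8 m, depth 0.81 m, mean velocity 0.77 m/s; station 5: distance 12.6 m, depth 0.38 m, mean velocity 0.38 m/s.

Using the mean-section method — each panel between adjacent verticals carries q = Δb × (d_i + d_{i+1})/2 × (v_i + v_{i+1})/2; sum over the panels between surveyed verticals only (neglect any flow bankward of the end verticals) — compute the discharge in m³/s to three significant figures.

Panel 1-2: Δb = 2.7 m, d̄ = (0.54+1.60)/2 = 1.07, v̄ = (0.49+0.86)/2 = 0.675 → q = 2.7×1.07×0.675 = 1.950 m³/s
Panel 2-3: Δb = 4.8 m, d̄ = (1.60+1.70)/2 = 1.65, v̄ = (0.86+1.02)/2 = 0.94 → q = 4.8×1.65×0.94 = 7.445 m³/s
Panel 3-4: Δb = 2.9 m, d̄ = (1.70+0.81)/2 = 1.255, v̄ = (1.02+0.77)/2 = 0.895 → q = 2.9×1.255×0.895 = 3.257 m³/s
Panel 4-5: Δb = 0.8 m, d̄ = (0.81+0.38)/2 = 0.595, v̄ = (0.77+0.38)/2 = 0.575 → q = 0.8×0.595×0.575 = 0.2737 m³/s
Q = Σ q = 12.93 m³/s

12.9 m³/s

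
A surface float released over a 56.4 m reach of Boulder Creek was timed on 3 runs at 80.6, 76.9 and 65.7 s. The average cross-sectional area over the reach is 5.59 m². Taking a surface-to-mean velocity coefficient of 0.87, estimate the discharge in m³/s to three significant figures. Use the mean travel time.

3.69 m³/s

t̄ = (80.6 + 76.9 + 65.7) / 3 = 74.4 s
v_surface = L / t̄ = 56.4 / 74.4 = 0.7581 m/s
v_mean = 0.87 × 0.7581 = 0.6595 m/s
Q = A × v_mean = 5.59 × 0.6595 = 3.687 m³/s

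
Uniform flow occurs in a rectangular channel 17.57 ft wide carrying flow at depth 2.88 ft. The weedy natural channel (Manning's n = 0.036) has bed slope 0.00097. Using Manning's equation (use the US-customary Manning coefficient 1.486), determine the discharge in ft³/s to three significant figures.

109 ft³/s

A = b·y = 17.57 × 2.88 = 50.60 ft²
P = b + 2y = 17.57 + 2×2.88 = 23.33 ft
R = A/P = 50.60/23.33 = 2.169 ft
Q = (1.486/n)·A·R^(2/3)·S^(1/2) = (1.486/0.036) × 50.60 × 2.169^(2/3) × 0.00097^(1/2) = 109.0 ft³/s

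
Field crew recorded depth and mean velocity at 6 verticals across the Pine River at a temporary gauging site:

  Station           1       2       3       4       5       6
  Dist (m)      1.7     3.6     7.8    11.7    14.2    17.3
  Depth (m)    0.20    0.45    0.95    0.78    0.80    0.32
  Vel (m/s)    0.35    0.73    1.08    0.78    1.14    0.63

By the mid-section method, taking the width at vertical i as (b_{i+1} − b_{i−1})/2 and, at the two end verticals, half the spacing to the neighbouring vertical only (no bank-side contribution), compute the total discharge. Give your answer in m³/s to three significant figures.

10.0 m³/s

w_1 = (3.6 − 1.7)/2 = 0.95 m; q_1 = 0.35 × 0.20 × 0.95 = 0.06650 m³/s
w_2 = (7.8 − 1.7)/2 = 3.05 m; q_2 = 0.73 × 0.45 × 3.05 = 1.002 m³/s
w_3 = (11.7 − 3.6)/2 = 4.05 m; q_3 = 1.08 × 0.95 × 4.05 = 4.155 m³/s
w_4 = (14.2 − 7.8)/2 = 3.2 m; q_4 = 0.78 × 0.78 × 3.2 = 1.947 m³/s
w_5 = (17.3 − 11.7)/2 = 2.8 m; q_5 = 1.14 × 0.80 × 2.8 = 2.554 m³/s
w_6 = (17.3 − 14.2)/2 = 1.55 m; q_6 = 0.63 × 0.32 × 1.55 = 0.3125 m³/s
Q = Σ qᵢ = 10.04 m³/s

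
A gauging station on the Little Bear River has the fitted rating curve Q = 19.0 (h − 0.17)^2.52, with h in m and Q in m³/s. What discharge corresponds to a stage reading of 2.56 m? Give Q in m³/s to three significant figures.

Q = 19.0 × (2.56 − 0.17)^2.52 = 19.0 × 2.39^2.52 = 170.7 m³/s

171 m³/s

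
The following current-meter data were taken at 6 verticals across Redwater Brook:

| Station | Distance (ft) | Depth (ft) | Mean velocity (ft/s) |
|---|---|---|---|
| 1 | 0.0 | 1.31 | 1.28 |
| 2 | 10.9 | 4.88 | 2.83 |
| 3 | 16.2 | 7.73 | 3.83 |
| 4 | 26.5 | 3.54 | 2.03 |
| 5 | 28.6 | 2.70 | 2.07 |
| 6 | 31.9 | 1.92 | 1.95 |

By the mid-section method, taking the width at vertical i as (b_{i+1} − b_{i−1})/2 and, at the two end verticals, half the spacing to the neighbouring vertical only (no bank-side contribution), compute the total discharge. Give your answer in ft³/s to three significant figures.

w_1 = (10.9 − 0.0)/2 = 5.45 ft; q_1 = 1.28 × 1.31 × 5.45 = 9.139 ft³/s
w_2 = (16.2 − 0.0)/2 = 8.1 ft; q_2 = 2.83 × 4.88 × 8.1 = 111.9 ft³/s
w_3 = (26.5 − 10.9)/2 = 7.8 ft; q_3 = 3.83 × 7.73 × 7.8 = 230.9 ft³/s
w_4 = (28.6 − 16.2)/2 = 6.2 ft; q_4 = 2.03 × 3.54 × 6.2 = 44.55 ft³/s
w_5 = (31.9 − 26.5)/2 = 2.7 ft; q_5 = 2.07 × 2.70 × 2.7 = 15.09 ft³/s
w_6 = (31.9 − 28.6)/2 = 1.65 ft; q_6 = 1.95 × 1.92 × 1.65 = 6.178 ft³/s
Q = Σ qᵢ = 417.8 ft³/s

418 ft³/s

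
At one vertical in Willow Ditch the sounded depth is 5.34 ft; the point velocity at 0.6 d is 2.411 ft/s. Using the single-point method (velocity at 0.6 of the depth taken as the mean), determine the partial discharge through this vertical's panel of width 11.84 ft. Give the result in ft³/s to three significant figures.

152 ft³/s

v̄ = v₀.₆ = 2.411 ft/s
q = v̄ × d × w = 2.411 × 5.34 × 11.84 = 152.4 ft³/s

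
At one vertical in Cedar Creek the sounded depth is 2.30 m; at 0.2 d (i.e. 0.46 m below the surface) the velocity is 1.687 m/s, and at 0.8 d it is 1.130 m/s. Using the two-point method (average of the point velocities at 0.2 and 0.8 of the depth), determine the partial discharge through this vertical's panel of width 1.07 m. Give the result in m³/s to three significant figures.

3.47 m³/s

v̄ = (1.687 + 1.130) / 2 = 1.409 m/s
q = v̄ × d × w = 1.409 × 2.30 × 1.07 = 3.466 m³/s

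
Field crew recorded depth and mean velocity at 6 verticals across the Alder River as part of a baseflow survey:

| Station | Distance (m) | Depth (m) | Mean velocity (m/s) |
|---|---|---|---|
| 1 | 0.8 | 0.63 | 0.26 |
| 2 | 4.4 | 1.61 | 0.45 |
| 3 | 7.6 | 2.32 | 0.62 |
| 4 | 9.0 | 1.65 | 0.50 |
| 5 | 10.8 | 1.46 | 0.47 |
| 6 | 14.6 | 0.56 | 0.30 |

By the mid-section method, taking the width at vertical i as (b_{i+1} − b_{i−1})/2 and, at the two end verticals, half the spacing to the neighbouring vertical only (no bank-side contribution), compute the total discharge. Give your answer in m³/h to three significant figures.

34700 m³/h

w_1 = (4.4 − 0.8)/2 = 1.8 m; q_1 = 0.26 × 0.63 × 1.8 = 0.2948 m³/s
w_2 = (7.6 − 0.8)/2 = 3.4 m; q_2 = 0.45 × 1.61 × 3.4 = 2.463 m³/s
w_3 = (9.0 − 4.4)/2 = 2.3 m; q_3 = 0.62 × 2.32 × 2.3 = 3.308 m³/s
w_4 = (10.8 − 7.6)/2 = 1.6 m; q_4 = 0.50 × 1.65 × 1.6 = 1.320 m³/s
w_5 = (14.6 − 9.0)/2 = 2.8 m; q_5 = 0.47 × 1.46 × 2.8 = 1.921 m³/s
w_6 = (14.6 − 10.8)/2 = 1.9 m; q_6 = 0.30 × 0.56 × 1.9 = 0.3192 m³/s
Q = Σ qᵢ = 9.627 m³/s
= 9.627 × 3600 = 34660 m³/h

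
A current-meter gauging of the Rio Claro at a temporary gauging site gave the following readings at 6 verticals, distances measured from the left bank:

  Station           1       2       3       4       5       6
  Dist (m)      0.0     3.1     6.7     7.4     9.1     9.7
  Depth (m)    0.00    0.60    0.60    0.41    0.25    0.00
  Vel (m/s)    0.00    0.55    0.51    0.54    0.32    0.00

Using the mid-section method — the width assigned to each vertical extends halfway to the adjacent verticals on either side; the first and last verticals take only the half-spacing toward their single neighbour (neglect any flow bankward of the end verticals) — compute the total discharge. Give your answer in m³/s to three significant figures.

w_2 = (6.7 − 0.0)/2 = 3.35 m; q_2 = 0.55 × 0.60 × 3.35 = 1.106 m³/s
w_3 = (7.4 − 3.1)/2 = 2.15 m; q_3 = 0.51 × 0.60 × 2.15 = 0.6579 m³/s
w_4 = (9.1 − 6.7)/2 = 1.2 m; q_4 = 0.54 × 0.41 × 1.2 = 0.2657 m³/s
w_5 = (9.7 − 7.4)/2 = 1.15 m; q_5 = 0.32 × 0.25 × 1.15 = 0.09200 m³/s
Stations 1, 6 contribute zero (depth or velocity is 0).
Q = Σ qᵢ = 2.121 m³/s

2.12 m³/s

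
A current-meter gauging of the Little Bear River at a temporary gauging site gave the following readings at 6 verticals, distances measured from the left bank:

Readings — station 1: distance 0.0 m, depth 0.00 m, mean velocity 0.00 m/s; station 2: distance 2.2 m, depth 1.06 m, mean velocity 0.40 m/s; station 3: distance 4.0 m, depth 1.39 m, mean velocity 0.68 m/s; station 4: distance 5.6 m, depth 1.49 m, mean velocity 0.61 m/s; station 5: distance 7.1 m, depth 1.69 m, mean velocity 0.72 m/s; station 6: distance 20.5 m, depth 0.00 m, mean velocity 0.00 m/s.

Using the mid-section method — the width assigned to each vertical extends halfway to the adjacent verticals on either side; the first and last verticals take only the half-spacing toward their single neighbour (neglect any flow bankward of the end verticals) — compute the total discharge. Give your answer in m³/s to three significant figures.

12.9 m³/s

w_2 = (4.0 − 0.0)/2 = 2 m; q_2 = 0.40 × 1.06 × 2 = 0.8480 m³/s
w_3 = (5.6 − 2.2)/2 = 1.7 m; q_3 = 0.68 × 1.39 × 1.7 = 1.607 m³/s
w_4 = (7.1 − 4.0)/2 = 1.55 m; q_4 = 0.61 × 1.49 × 1.55 = 1.409 m³/s
w_5 = (20.5 − 5.6)/2 = 7.45 m; q_5 = 0.72 × 1.69 × 7.45 = 9.065 m³/s
Stations 1, 6 contribute zero (depth or velocity is 0).
Q = Σ qᵢ = 12.93 m³/s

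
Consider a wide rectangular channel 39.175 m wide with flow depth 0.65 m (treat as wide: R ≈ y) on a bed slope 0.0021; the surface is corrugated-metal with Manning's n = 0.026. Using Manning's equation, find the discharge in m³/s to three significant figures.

33.7 m³/s

A = b·y = 39.175 × 0.65 = 25.46 m²
Wide channel: R ≈ y = 0.65 m
Q = (1/n)·A·R^(2/3)·S^(1/2) = (1/0.026) × 25.46 × 0.6500^(2/3) × 0.0021^(1/2) = 33.68 m³/s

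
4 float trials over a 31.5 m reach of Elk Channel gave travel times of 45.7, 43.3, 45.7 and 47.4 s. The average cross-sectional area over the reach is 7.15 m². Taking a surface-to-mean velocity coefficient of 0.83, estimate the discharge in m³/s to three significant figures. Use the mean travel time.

t̄ = (45.7 + 43.3 + 45.7 + 47.4) / 4 = 45.525 s
v_surface = L / t̄ = 31.5 / 45.525 = 0.6919 m/s
v_mean = 0.83 × 0.6919 = 0.5743 m/s
Q = A × v_mean = 7.15 × 0.5743 = 4.106 m³/s

4.11 m³/s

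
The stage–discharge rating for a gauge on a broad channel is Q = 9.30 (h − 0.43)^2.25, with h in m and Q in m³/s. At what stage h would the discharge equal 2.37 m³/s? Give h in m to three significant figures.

0.975 m

h − h₀ = (Q/C)^(1/b) = (2.37/9.30)^(1/2.25) = 0.5447 m
h = 0.43 + 0.5447 = 0.9747 m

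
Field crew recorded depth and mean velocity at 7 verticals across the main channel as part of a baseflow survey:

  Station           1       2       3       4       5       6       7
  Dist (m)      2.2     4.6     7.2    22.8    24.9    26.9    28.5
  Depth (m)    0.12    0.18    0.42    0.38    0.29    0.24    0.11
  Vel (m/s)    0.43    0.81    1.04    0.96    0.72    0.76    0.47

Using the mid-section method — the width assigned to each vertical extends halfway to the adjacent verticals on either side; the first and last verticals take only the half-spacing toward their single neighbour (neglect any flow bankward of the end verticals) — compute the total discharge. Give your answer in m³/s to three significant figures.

8.43 m³/s

w_1 = (4.6 − 2.2)/2 = 1.2 m; q_1 = 0.43 × 0.12 × 1.2 = 0.06192 m³/s
w_2 = (7.2 − 2.2)/2 = 2.5 m; q_2 = 0.81 × 0.18 × 2.5 = 0.3645 m³/s
w_3 = (22.8 − 4.6)/2 = 9.1 m; q_3 = 1.04 × 0.42 × 9.1 = 3.975 m³/s
w_4 = (24.9 − 7.2)/2 = 8.85 m; q_4 = 0.96 × 0.38 × 8.85 = 3.228 m³/s
w_5 = (26.9 − 22.8)/2 = 2.05 m; q_5 = 0.72 × 0.29 × 2.05 = 0.4280 m³/s
w_6 = (28.5 − 24.9)/2 = 1.8 m; q_6 = 0.76 × 0.24 × 1.8 = 0.3283 m³/s
w_7 = (28.5 − 26.9)/2 = 0.8 m; q_7 = 0.47 × 0.11 × 0.8 = 0.04136 m³/s
Q = Σ qᵢ = 8.428 m³/s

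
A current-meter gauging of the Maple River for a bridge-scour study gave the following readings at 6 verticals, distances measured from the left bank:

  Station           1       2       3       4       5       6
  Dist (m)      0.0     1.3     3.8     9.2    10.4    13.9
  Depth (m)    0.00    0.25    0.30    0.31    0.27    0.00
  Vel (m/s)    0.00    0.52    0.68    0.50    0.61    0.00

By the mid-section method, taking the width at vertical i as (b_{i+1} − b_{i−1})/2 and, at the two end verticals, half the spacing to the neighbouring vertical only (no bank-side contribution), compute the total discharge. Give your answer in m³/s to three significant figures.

1.95 m³/s

w_2 = (3.8 − 0.0)/2 = 1.9 m; q_2 = 0.52 × 0.25 × 1.9 = 0.2470 m³/s
w_3 = (9.2 − 1.3)/2 = 3.95 m; q_3 = 0.68 × 0.30 × 3.95 = 0.8058 m³/s
w_4 = (10.4 − 3.8)/2 = 3.3 m; q_4 = 0.50 × 0.31 × 3.3 = 0.5115 m³/s
w_5 = (13.9 − 9.2)/2 = 2.35 m; q_5 = 0.61 × 0.27 × 2.35 = 0.3870 m³/s
Stations 1, 6 contribute zero (depth or velocity is 0).
Q = Σ qᵢ = 1.951 m³/s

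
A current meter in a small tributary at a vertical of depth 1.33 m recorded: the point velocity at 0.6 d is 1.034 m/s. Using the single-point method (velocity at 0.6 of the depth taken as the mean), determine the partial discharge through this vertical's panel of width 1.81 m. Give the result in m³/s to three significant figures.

2.49 m³/s

v̄ = v₀.₆ = 1.034 m/s
q = v̄ × d × w = 1.034 × 1.33 × 1.81 = 2.489 m³/s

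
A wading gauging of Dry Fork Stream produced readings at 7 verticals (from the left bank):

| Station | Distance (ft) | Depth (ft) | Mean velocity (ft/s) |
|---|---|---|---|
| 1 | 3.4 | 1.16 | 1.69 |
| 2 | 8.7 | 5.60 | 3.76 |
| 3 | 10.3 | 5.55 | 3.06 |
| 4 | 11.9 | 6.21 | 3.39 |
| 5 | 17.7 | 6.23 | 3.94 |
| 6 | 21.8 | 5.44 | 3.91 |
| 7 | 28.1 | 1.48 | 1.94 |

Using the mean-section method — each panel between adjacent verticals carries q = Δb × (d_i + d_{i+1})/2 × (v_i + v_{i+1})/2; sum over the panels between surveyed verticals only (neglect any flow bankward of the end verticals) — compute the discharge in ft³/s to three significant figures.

Panel 1-2: Δb = 5.3 ft, d̄ = (1.16+5.60)/2 = 3.38, v̄ = (1.69+3.76)/2 = 2.725 → q = 5.3×3.38×2.725 = 48.82 ft³/s
Panel 2-3: Δb = 1.6 ft, d̄ = (5.60+5.55)/2 = 5.575, v̄ = (3.76+3.06)/2 = 3.41 → q = 1.6×5.575×3.41 = 30.42 ft³/s
Panel 3-4: Δb = 1.6 ft, d̄ = (5.55+6.21)/2 = 5.88, v̄ = (3.06+3.39)/2 = 3.225 → q = 1.6×5.88×3.225 = 30.34 ft³/s
Panel 4-5: Δb = 5.8 ft, d̄ = (6.21+6.23)/2 = 6.22, v̄ = (3.39+3.94)/2 = 3.665 → q = 5.8×6.22×3.665 = 132.2 ft³/s
Panel 5-6: Δb = 4.1 ft, d̄ = (6.23+5.44)/2 = 5.835, v̄ = (3.94+3.91)/2 = 3.925 → q = 4.1×5.835×3.925 = 93.90 ft³/s
Panel 6-7: Δb = 6.3 ft, d̄ = (5.44+1.48)/2 = 3.46, v̄ = (3.91+1.94)/2 = 2.925 → q = 6.3×3.46×2.925 = 63.76 ft³/s
Q = Σ q = 399.5 ft³/s

399 ft³/s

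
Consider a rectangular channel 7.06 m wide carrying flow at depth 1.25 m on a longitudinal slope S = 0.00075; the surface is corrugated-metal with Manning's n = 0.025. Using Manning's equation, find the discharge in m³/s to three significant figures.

9.17 m³/s

A = b·y = 7.06 × 1.25 = 8.825 m²
P = b + 2y = 7.06 + 2×1.25 = 9.560 m
R = A/P = 8.825/9.560 = 0.9231 m
Q = (1/n)·A·R^(2/3)·S^(1/2) = (1/0.025) × 8.825 × 0.9231^(2/3) × 0.00075^(1/2) = 9.165 m³/s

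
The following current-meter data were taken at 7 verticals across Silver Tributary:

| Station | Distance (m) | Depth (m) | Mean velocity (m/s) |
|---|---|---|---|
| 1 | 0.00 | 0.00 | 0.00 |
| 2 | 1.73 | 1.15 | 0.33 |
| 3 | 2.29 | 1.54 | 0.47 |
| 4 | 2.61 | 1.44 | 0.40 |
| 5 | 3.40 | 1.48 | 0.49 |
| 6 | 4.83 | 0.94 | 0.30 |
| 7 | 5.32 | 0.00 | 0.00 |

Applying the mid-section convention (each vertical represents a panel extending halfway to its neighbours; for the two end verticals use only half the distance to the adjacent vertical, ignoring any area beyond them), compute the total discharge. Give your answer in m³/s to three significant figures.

w_2 = (2.29 − 0.00)/2 = 1.145 m; q_2 = 0.33 × 1.15 × 1.145 = 0.4345 m³/s
w_3 = (2.61 − 1.73)/2 = 0.44 m; q_3 = 0.47 × 1.54 × 0.44 = 0.3185 m³/s
w_4 = (3.40 − 2.29)/2 = 0.555 m; q_4 = 0.40 × 1.44 × 0.555 = 0.3197 m³/s
w_5 = (4.83 − 2.61)/2 = 1.11 m; q_5 = 0.49 × 1.48 × 1.11 = 0.8050 m³/s
w_6 = (5.32 − 3.40)/2 = 0.96 m; q_6 = 0.30 × 0.94 × 0.96 = 0.2707 m³/s
Stations 1, 7 contribute zero (depth or velocity is 0).
Q = Σ qᵢ = 2.148 m³/s

2.15 m³/s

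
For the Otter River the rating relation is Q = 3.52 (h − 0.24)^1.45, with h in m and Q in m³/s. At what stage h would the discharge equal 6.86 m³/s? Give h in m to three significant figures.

1.82 m

h − h₀ = (Q/C)^(1/b) = (6.86/3.52)^(1/1.45) = 1.584 m
h = 0.24 + 1.584 = 1.824 m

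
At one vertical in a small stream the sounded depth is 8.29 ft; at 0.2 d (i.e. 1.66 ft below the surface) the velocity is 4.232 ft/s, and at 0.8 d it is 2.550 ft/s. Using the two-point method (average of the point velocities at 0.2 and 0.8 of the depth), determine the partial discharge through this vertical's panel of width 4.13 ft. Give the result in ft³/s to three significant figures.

116 ft³/s

v̄ = (4.232 + 2.550) / 2 = 3.391 ft/s
q = v̄ × d × w = 3.391 × 8.29 × 4.13 = 116.1 ft³/s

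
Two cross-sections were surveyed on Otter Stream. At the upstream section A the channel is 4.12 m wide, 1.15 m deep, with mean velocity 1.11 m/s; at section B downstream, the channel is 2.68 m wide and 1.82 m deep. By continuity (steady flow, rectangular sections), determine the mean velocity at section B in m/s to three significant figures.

Q = A₁V₁ = (4.12×1.15) × 1.11 = 5.259 m³/s
A₂ = 2.68 × 1.82 = 4.878 m²
V₂ = Q/A₂ = 5.259/4.878 = 1.078 m/s

1.08 m/s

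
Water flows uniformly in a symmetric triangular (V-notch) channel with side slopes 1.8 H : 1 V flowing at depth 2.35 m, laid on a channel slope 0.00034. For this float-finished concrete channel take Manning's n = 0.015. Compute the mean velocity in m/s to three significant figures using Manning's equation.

A = z·y² = 1.8×2.35² = 9.941 m²
P = 2y√(1+z²) = 2×2.35×√(1+1.8²) = 9.678 m
R = A/P = 9.941/9.678 = 1.027 m
Q = (1/n)·A·R^(2/3)·S^(1/2) = (1/0.015) × 9.941 × 1.027^(2/3) × 0.00034^(1/2) = 12.44 m³/s
V = Q/A = 12.44/9.941 = 1.251 m/s

1.25 m/s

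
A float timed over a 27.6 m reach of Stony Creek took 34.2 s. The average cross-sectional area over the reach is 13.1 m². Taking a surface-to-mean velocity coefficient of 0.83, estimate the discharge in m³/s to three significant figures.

v_surface = L / t̄ = 27.6 / 34.2 = 0.8070 m/s
v_mean = 0.83 × 0.8070 = 0.6698 m/s
Q = A × v_mean = 13.1 × 0.6698 = 8.775 m³/s

8.77 m³/s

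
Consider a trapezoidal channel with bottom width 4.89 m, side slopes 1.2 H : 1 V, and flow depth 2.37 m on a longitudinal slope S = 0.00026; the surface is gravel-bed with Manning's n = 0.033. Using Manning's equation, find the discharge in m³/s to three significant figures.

11.7 m³/s

A = (b + z·y)·y = (4.89 + 1.2×2.37)×2.37 = 18.33 m²
P = b + 2y√(1+z²) = 4.89 + 2×2.37×√(1+1.2²) = 12.29 m
R = A/P = 18.33/12.29 = 1.491 m
Q = (1/n)·A·R^(2/3)·S^(1/2) = (1/0.033) × 18.33 × 1.491^(2/3) × 0.00026^(1/2) = 11.69 m³/s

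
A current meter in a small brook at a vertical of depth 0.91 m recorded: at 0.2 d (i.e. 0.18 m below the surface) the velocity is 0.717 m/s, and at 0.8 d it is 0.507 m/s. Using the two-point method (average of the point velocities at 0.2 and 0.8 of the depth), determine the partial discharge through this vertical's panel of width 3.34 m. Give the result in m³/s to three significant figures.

1.86 m³/s

v̄ = (0.717 + 0.507) / 2 = 0.6120 m/s
q = v̄ × d × w = 0.6120 × 0.91 × 3.34 = 1.860 m³/s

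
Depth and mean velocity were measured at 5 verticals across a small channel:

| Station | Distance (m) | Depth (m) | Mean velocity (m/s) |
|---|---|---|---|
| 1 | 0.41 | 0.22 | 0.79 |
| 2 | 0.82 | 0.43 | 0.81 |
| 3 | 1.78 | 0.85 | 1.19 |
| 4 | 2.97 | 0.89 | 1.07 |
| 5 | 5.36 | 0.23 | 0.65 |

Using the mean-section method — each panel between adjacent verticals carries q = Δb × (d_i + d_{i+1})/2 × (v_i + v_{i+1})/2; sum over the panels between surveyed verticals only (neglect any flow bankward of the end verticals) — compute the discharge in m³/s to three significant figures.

3.04 m³/s

Panel 1-2: Δb = 0.41 m, d̄ = (0.22+0.43)/2 = 0.325, v̄ = (0.79+0.81)/2 = 0.8 → q = 0.41×0.325×0.8 = 0.1066 m³/s
Panel 2-3: Δb = 0.96 m, d̄ = (0.43+0.85)/2 = 0.64, v̄ = (0.81+1.19)/2 = 1 → q = 0.96×0.64×1 = 0.6144 m³/s
Panel 3-4: Δb = 1.19 m, d̄ = (0.85+0.89)/2 = 0.87, v̄ = (1.19+1.07)/2 = 1.13 → q = 1.19×0.87×1.13 = 1.170 m³/s
Panel 4-5: Δb = 2.39 m, d̄ = (0.89+0.23)/2 = 0.56, v̄ = (1.07+0.65)/2 = 0.86 → q = 2.39×0.56×0.86 = 1.151 m³/s
Q = Σ q = 3.042 m³/s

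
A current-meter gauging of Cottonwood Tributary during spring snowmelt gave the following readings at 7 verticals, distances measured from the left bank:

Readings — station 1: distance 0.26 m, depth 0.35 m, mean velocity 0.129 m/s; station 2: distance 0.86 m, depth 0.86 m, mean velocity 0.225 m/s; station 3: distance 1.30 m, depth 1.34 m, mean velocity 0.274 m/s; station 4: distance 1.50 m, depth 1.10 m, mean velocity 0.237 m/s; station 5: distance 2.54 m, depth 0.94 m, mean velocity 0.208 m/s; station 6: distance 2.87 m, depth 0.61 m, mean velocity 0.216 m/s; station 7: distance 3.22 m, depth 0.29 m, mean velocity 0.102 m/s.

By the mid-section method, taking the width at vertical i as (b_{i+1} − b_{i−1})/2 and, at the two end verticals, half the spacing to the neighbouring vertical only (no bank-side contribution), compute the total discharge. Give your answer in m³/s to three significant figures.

w_1 = (0.86 − 0.26)/2 = 0.3 m; q_1 = 0.129 × 0.35 × 0.3 = 0.01355 m³/s
w_2 = (1.30 − 0.26)/2 = 0.52 m; q_2 = 0.225 × 0.86 × 0.52 = 0.1006 m³/s
w_3 = (1.50 − 0.86)/2 = 0.32 m; q_3 = 0.274 × 1.34 × 0.32 = 0.1175 m³/s
w_4 = (2.54 − 1.30)/2 = 0.62 m; q_4 = 0.237 × 1.10 × 0.62 = 0.1616 m³/s
w_5 = (2.87 − 1.50)/2 = 0.685 m; q_5 = 0.208 × 0.94 × 0.685 = 0.1339 m³/s
w_6 = (3.22 − 2.54)/2 = 0.34 m; q_6 = 0.216 × 0.61 × 0.34 = 0.04480 m³/s
w_7 = (3.22 − 2.87)/2 = 0.175 m; q_7 = 0.102 × 0.29 × 0.175 = 0.005177 m³/s
Q = Σ qᵢ = 0.5772 m³/s

0.577 m³/s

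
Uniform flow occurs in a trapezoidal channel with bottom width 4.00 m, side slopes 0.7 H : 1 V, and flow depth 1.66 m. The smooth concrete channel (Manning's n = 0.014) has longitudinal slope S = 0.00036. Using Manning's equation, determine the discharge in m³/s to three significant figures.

12.1 m³/s

A = (b + z·y)·y = (4.00 + 0.7×1.66)×1.66 = 8.569 m²
P = b + 2y√(1+z²) = 4.00 + 2×1.66×√(1+0.7²) = 8.053 m
R = A/P = 8.569/8.053 = 1.064 m
Q = (1/n)·A·R^(2/3)·S^(1/2) = (1/0.014) × 8.569 × 1.064^(2/3) × 0.00036^(1/2) = 12.10 m³/s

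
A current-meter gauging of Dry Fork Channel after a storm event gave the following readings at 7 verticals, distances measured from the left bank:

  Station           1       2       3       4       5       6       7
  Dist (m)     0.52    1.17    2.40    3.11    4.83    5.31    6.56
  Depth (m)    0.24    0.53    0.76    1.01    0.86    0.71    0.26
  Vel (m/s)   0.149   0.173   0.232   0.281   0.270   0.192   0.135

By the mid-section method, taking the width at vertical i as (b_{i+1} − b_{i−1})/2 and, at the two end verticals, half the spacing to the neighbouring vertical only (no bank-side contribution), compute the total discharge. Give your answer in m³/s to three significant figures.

1.01 m³/s

w_1 = (1.17 − 0.52)/2 = 0.325 m; q_1 = 0.149 × 0.24 × 0.325 = 0.01162 m³/s
w_2 = (2.40 − 0.52)/2 = 0.94 m; q_2 = 0.173 × 0.53 × 0.94 = 0.08619 m³/s
w_3 = (3.11 − 1.17)/2 = 0.97 m; q_3 = 0.232 × 0.76 × 0.97 = 0.1710 m³/s
w_4 = (4.83 − 2.40)/2 = 1.215 m; q_4 = 0.281 × 1.01 × 1.215 = 0.3448 m³/s
w_5 = (5.31 − 3.11)/2 = 1.1 m; q_5 = 0.270 × 0.86 × 1.1 = 0.2554 m³/s
w_6 = (6.56 − 4.83)/2 = 0.865 m; q_6 = 0.192 × 0.71 × 0.865 = 0.1179 m³/s
w_7 = (6.56 − 5.31)/2 = 0.625 m; q_7 = 0.135 × 0.26 × 0.625 = 0.02194 m³/s
Q = Σ qᵢ = 1.009 m³/s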